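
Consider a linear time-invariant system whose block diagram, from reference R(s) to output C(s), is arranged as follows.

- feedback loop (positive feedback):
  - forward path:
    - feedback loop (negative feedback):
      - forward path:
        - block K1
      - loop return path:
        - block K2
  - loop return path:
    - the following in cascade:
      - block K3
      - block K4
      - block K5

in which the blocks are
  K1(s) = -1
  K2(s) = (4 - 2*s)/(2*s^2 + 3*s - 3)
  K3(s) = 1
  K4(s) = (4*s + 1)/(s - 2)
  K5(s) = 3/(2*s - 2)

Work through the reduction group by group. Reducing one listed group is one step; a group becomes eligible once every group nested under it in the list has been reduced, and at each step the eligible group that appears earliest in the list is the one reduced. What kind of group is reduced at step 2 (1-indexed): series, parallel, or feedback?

Reducing step by step:

Step 1: apply the feedback formula to K1, K2
Step 2: series reduction of K3, K4, K5
Step 3: reduce the feedback loop with forward [K1/(1+K1*K2)] and return (K3*K4*K5)
Step 2 collapses a series group.

Answer: series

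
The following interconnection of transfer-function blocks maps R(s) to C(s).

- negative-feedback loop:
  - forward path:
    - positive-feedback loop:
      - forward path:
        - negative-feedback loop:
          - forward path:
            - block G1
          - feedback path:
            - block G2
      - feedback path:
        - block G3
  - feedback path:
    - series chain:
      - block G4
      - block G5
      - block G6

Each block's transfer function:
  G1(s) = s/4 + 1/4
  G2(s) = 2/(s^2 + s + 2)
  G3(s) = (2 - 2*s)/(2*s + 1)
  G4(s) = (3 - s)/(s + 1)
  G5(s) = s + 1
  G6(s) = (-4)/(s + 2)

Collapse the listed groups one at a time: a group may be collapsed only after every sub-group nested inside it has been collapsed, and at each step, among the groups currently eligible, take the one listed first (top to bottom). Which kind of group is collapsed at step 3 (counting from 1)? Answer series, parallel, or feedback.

Answer: series

Working:
(1) feedback reduction of G1, G2
(2) feedback reduction of [G1/(1+G1*G2)], G3
(3) series reduction of G4, G5, G6
(4) close the feedback loop around [[G1/(1+G1*G2)]/(1-[G1/(1+G1*G2)]*G3)], (G4*G5*G6)
Step 3 collapses a series group.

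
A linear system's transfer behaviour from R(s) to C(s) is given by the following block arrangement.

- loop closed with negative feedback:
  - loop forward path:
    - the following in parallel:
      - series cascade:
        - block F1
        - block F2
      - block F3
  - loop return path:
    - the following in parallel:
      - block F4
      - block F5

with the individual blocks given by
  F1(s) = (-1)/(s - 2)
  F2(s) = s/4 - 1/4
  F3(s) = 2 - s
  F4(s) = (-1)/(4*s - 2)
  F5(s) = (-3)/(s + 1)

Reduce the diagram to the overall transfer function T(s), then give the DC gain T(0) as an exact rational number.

1. series reduction of F1, F2: (1 - s)/(4*s - 8)
2. sum the parallel branches (F1*F2), F3: (-4*s^2 + 15*s - 15)/(4*s - 8)
3. add F4, F5 (parallel): (5 - 13*s)/(4*s^2 + 2*s - 2)
4. collapse the loop (((F1*F2)+F3) forward, (F4+F5) return): (-16*s^4 + 52*s^3 - 22*s^2 - 60*s + 30)/(68*s^3 - 239*s^2 + 246*s - 59)
The step-4 result is T(s). Setting s = 0: T(0) = 30/(-59) = -30/59.

Final answer: -30/59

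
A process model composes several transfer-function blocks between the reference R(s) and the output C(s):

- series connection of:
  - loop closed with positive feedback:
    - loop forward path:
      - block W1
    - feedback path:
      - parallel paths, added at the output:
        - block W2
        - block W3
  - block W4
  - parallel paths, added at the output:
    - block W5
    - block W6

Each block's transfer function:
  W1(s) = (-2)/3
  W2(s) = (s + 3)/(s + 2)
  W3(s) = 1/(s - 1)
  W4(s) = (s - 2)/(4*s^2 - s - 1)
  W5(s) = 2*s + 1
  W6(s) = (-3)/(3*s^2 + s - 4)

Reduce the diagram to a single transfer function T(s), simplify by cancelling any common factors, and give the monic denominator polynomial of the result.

1. reduce the parallel group W2, W3 -> (s^2 + 3*s - 1)/(s^2 + s - 2)
2. collapse the loop (W1 forward, (W2+W3) return) -> (-2*s^2 - 2*s + 4)/(5*s^2 + 9*s - 8)
3. parallel reduction of W5, W6 -> (6*s^3 + 5*s^2 - 7*s - 7)/(3*s^2 + s - 4)
4. cascade [W1/(1-W1*(W2+W3))], W4, (W5+W6) -> (-12*s^5 - 10*s^4 + 62*s^3 + 54*s^2 - 56*s - 56)/(60*s^5 + 173*s^4 - 14*s^3 - 187*s^2 + 20*s + 32)
T(s) is the step-4 result (common factors already cancelled). Leading coefficient of the denominator: 60. Divide through by 60 for the monic polynomial.

Answer: s^5 + 173*s^4/60 - 7*s^3/30 - 187*s^2/60 + s/3 + 8/15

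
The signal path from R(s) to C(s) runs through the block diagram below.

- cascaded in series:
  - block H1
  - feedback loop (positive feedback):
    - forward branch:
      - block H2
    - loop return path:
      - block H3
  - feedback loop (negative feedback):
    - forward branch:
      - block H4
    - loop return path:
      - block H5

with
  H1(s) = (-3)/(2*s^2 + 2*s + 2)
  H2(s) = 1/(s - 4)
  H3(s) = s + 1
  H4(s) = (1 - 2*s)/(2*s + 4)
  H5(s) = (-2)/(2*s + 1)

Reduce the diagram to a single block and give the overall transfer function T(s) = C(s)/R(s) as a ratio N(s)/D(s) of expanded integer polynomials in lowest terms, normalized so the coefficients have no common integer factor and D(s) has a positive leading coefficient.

Reducing step by step:

1. reduce the feedback loop with forward H2 and return H3 gives (-1)/5
2. reduce the feedback loop with forward H4 and return H5 gives (1 - 4*s^2)/(4*s^2 + 14*s + 2)
3. cascade H1, [H2/(1-H2*H3)], [H4/(1+H4*H5)] - this is the overall T(s), already in the required normalized form

Answer: (3 - 12*s^2)/(40*s^4 + 180*s^3 + 200*s^2 + 160*s + 20)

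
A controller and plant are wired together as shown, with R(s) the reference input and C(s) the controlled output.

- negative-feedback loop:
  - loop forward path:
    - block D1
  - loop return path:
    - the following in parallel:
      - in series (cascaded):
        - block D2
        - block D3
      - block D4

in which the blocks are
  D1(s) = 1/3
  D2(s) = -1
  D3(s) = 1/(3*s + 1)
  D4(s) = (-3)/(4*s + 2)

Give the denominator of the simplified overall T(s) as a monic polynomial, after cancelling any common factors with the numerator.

1. reduce the series chain D2, D3: (-1)/(3*s + 1)
2. add (D2*D3), D4 (parallel): (-13*s - 5)/(12*s^2 + 10*s + 2)
3. collapse the loop (D1 forward, ((D2*D3)+D4) return): (12*s^2 + 10*s + 2)/(36*s^2 + 17*s + 1)
No further cancellation is possible in the step-3 result, so that is T(s). Its denominator becomes monic after dividing by the leading coefficient 36.

Answer: s^2 + 17*s/36 + 1/36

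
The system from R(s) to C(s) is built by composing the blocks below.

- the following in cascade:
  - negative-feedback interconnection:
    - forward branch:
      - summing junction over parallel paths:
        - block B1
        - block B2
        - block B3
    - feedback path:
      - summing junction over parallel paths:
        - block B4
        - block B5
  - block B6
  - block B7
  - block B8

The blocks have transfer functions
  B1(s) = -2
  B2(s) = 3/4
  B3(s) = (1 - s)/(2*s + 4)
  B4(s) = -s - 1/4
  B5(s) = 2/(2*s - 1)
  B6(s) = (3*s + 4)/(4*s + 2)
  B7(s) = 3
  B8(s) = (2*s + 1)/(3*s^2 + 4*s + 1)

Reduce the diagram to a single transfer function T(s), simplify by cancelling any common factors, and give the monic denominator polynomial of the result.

Step 1. combine B1, B2, B3 in parallel; result (-7*s - 8)/(4*s + 8)
Step 2. sum the parallel branches B4, B5; result (-8*s^2 + 2*s + 9)/(8*s - 4)
Step 3. collapse the loop ((B1+B2+B3) forward, (B4+B5) return); result (-56*s^2 - 36*s + 32)/(56*s^3 + 82*s^2 - 31*s - 104)
Step 4. series reduction of [(B1+B2+B3)/(1+(B1+B2+B3)*(B4+B5))], B6, B7, B8; result (-252*s^3 - 498*s^2 - 72*s + 192)/(168*s^5 + 470*s^4 + 291*s^3 - 354*s^2 - 447*s - 104)
No further cancellation is possible in the step-4 result, so that is T(s). Its denominator becomes monic after dividing by the leading coefficient 168.

Hence the answer: s^5 + 235*s^4/84 + 97*s^3/56 - 59*s^2/28 - 149*s/56 - 13/21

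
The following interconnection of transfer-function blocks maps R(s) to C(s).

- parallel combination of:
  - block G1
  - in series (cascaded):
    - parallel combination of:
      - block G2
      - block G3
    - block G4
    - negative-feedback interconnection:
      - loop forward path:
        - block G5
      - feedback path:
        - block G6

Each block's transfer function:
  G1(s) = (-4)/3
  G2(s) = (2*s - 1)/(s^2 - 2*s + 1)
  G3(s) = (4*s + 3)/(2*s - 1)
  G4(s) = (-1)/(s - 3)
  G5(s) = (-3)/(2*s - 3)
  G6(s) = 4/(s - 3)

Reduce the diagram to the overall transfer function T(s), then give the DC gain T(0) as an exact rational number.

Step 1: reduce the parallel group G2, G3: (4*s^3 - s^2 - 6*s + 4)/(2*s^3 - 5*s^2 + 4*s - 1)
Step 2: close the feedback loop around G5, G6: (9 - 3*s)/(2*s^2 - 9*s - 3)
Step 3: multiply (G2+G3), G4, [G5/(1+G5*G6)] (series): (12*s^3 - 3*s^2 - 18*s + 12)/(4*s^5 - 28*s^4 + 47*s^3 - 23*s^2 - 3*s + 3)
Step 4: parallel reduction of G1, ((G2+G3)*G4*[G5/(1+G5*G6)]): (-16*s^5 + 112*s^4 - 152*s^3 + 83*s^2 - 42*s + 24)/(12*s^5 - 84*s^4 + 141*s^3 - 69*s^2 - 9*s + 9)
Step 4 gives the overall T(s). Then T(0) = 24/9 = 8/3.

Answer: 8/3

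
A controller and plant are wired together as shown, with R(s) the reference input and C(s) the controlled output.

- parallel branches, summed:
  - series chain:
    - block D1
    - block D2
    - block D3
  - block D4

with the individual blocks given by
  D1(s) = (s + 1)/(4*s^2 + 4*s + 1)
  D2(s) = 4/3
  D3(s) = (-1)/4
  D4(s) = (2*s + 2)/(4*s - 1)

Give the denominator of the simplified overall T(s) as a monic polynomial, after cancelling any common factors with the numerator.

Reducing step by step:

Step 1: multiply D1, D2, D3 (series) -> (-s - 1)/(12*s^2 + 12*s + 3)
Step 2: parallel reduction of (D1*D2*D3), D4 -> (24*s^3 + 44*s^2 + 27*s + 7)/(48*s^3 + 36*s^2 - 3)
The result of step 2 is T(s) in lowest terms. Its denominator has leading coefficient 48; dividing the denominator through by 48 makes it monic.

Answer: s^3 + 3*s^2/4 - 1/16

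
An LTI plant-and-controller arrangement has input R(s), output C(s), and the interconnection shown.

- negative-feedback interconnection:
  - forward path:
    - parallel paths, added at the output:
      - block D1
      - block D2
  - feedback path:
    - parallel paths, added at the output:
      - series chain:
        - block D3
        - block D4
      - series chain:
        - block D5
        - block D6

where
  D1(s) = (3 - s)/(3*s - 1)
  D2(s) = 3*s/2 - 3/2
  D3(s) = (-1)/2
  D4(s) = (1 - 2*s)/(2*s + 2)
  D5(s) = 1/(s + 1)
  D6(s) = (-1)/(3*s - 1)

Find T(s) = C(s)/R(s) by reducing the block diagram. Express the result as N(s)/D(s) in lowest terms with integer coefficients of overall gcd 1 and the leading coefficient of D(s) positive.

Reducing step by step:

Step 1. parallel reduction of D1, D2 -> (9*s^2 - 14*s + 9)/(6*s - 2)
Step 2. reduce the series chain D3, D4 -> (2*s - 1)/(4*s + 4)
Step 3. combine D5, D6 in series -> (-1)/(3*s^2 + 2*s - 1)
Step 4. sum the parallel branches (D3*D4), (D5*D6) -> (6*s^2 - 5*s - 3)/(12*s^2 + 8*s - 4)
Step 5. close the feedback loop around (D1+D2), ((D3*D4)+(D5*D6)): this yields T(s), and no further normalization is needed

Answer: (108*s^4 - 96*s^3 - 40*s^2 + 128*s - 36)/(54*s^4 - 57*s^3 + 121*s^2 - 43*s - 19)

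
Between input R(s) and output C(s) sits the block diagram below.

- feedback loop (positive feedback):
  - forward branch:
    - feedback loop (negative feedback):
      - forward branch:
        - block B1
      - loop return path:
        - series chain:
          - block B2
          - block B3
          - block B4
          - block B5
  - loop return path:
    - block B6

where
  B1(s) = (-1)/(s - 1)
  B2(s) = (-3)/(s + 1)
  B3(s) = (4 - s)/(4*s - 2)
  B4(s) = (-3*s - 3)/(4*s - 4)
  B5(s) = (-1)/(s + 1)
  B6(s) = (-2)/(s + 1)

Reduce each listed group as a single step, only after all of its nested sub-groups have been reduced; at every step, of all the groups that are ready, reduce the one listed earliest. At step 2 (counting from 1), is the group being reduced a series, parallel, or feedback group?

(1) combine B2, B3, B4, B5 in series
(2) apply the feedback formula to B1, (B2*B3*B4*B5)
(3) feedback reduction of [B1/(1+B1*(B2*B3*B4*B5))], B6
At step 2 the group reduced is feedback.

Final answer: feedback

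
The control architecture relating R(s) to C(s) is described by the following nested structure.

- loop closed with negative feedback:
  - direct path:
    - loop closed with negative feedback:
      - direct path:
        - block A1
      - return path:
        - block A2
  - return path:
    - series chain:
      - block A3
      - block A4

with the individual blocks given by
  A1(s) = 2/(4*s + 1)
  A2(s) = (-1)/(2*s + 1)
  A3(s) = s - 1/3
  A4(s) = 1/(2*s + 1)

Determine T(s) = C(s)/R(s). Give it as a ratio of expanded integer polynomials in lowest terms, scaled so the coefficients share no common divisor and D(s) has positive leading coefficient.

[1] reduce the feedback loop with forward A1 and return A2 gives (4*s + 2)/(8*s^2 + 6*s - 1)
[2] multiply A3, A4 (series) gives (3*s - 1)/(6*s + 3)
[3] collapse the loop ([A1/(1+A1*A2)] forward, (A3*A4) return) - this is the overall T(s), already in the required normalized form

Final answer: (12*s + 6)/(24*s^2 + 24*s - 5)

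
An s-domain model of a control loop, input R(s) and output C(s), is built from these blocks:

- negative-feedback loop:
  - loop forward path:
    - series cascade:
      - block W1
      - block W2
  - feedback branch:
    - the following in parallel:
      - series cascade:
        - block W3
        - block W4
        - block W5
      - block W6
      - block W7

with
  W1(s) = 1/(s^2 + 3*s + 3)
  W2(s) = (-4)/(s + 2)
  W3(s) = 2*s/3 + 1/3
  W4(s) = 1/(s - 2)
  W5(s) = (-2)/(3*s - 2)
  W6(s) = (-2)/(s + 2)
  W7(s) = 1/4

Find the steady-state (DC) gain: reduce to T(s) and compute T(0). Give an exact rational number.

The answer is -12/29.

Reasoning:
1. multiply W1, W2 (series), giving (-4)/(s^3 + 5*s^2 + 9*s + 6)
2. multiply W3, W4, W5 (series), giving (-4*s - 2)/(9*s^2 - 24*s + 12)
3. add (W3*W4*W5), W6, W7 (parallel), giving (9*s^3 - 94*s^2 + 116*s - 88)/(36*s^3 - 24*s^2 - 144*s + 96)
4. close the feedback loop around (W1*W2), ((W3*W4*W5)+W6+W7), giving (-36*s^3 + 24*s^2 + 144*s - 96)/(9*s^6 + 39*s^5 + 15*s^4 - 165*s^3 - 146*s^2 - 116*s + 232)
DC gain: substitute s = 0 into T(s) from step 4: T(0) = -96/232 = -12/29.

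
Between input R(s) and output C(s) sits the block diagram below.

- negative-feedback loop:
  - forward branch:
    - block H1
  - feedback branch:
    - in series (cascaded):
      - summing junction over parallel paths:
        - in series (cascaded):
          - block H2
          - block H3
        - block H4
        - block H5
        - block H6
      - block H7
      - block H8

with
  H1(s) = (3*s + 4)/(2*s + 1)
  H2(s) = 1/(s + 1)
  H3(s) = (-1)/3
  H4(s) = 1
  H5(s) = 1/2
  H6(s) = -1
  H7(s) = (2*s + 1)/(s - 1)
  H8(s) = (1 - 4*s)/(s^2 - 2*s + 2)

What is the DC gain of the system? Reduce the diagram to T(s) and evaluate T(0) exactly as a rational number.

Step 1 - combine H2, H3 in series; result (-1)/(3*s + 3)
Step 2 - parallel reduction of (H2*H3), H4, H5, H6; result (3*s + 1)/(6*s + 6)
Step 3 - cascade ((H2*H3)+H4+H5+H6), H7, H8; result (-24*s^3 - 14*s^2 + s + 1)/(6*s^4 - 12*s^3 + 6*s^2 + 12*s - 12)
Step 4 - reduce the feedback loop with forward H1 and return (((H2*H3)+H4+H5+H6)*H7*H8); result (18*s^5 - 12*s^4 - 30*s^3 + 60*s^2 + 12*s - 48)/(12*s^5 - 90*s^4 - 138*s^3 - 23*s^2 - 5*s - 8)
DC gain: substitute s = 0 into T(s) from step 4: T(0) = -48/(-8) = 6.

Therefore the answer is 6.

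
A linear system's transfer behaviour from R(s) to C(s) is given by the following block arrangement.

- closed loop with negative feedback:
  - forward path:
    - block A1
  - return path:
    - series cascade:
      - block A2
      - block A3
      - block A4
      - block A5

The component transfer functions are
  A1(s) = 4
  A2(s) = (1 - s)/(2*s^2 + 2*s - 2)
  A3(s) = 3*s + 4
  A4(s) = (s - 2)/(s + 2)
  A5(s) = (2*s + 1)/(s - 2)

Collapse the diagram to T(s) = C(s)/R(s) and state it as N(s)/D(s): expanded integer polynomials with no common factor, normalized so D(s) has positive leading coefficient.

Step 1: cascade A2, A3, A4, A5: (-6*s^3 - 5*s^2 + 7*s + 4)/(2*s^3 + 6*s^2 + 2*s - 4)
Step 2: collapse the loop (A1 forward, (A2*A3*A4*A5) return), which is the overall transfer function T(s) = C(s)/R(s) in lowest terms

Final answer: (-4*s^3 - 12*s^2 - 4*s + 8)/(11*s^3 + 7*s^2 - 15*s - 6)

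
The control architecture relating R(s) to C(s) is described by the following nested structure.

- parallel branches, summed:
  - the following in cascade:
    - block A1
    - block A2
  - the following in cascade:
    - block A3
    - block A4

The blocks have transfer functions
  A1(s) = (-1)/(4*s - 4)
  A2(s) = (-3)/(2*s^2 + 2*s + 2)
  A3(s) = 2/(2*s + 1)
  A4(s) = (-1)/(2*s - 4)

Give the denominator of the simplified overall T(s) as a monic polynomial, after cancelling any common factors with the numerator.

The answer is s^5 - 3*s^4/2 - s^3 - s^2 + 3*s/2 + 1.

Reasoning:
Step 1: series reduction of A1, A2: 3/(8*s^3 - 8)
Step 2: cascade A3, A4: (-1)/(2*s^2 - 3*s - 2)
Step 3: reduce the parallel group (A1*A2), (A3*A4): (-8*s^3 + 6*s^2 - 9*s + 2)/(16*s^5 - 24*s^4 - 16*s^3 - 16*s^2 + 24*s + 16)
No further cancellation is possible in the step-3 result, so that is T(s). Its denominator becomes monic after dividing by the leading coefficient 16.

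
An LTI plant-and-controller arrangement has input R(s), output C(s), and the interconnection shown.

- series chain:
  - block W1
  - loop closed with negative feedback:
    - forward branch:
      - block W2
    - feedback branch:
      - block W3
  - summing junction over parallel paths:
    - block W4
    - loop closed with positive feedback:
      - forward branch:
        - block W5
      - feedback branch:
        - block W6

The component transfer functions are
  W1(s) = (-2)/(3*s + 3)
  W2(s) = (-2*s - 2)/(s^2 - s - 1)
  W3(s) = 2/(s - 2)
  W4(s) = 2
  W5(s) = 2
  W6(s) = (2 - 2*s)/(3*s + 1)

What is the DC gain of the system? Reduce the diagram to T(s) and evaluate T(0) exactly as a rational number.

Answer: 16/9

Working:
Step 1: close the feedback loop around W2, W3; result (-2*s^2 + 2*s + 4)/(s^3 - 3*s^2 - 3*s - 2)
Step 2: feedback reduction of W5, W6; result (6*s + 2)/(7*s - 3)
Step 3: parallel reduction of W4, [W5/(1-W5*W6)]; result (20*s - 4)/(7*s - 3)
Step 4: series reduction of W1, [W2/(1+W2*W3)], (W4+[W5/(1-W5*W6)]); result (80*s^2 - 176*s + 32)/(21*s^4 - 72*s^3 - 36*s^2 - 15*s + 18)
DC gain: substitute s = 0 into T(s) from step 4: T(0) = 32/18 = 16/9.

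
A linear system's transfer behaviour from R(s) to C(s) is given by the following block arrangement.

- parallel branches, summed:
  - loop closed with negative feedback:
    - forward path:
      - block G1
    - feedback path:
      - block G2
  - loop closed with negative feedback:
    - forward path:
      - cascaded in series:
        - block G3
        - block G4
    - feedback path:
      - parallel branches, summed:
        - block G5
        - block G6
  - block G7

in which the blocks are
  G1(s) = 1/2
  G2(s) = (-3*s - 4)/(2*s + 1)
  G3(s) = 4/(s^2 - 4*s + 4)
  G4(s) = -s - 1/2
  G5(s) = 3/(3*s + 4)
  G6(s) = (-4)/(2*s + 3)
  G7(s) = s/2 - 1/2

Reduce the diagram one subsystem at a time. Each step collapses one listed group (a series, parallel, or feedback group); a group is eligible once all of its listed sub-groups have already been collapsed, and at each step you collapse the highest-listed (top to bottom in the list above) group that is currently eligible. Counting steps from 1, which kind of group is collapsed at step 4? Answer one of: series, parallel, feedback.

Step 1. reduce the feedback loop with forward G1 and return G2
Step 2. combine G3, G4 in series
Step 3. combine G5, G6 in parallel
Step 4. close the feedback loop around (G3*G4), (G5+G6)
Step 5. parallel reduction of [G1/(1+G1*G2)], [(G3*G4)/(1+(G3*G4)*(G5+G6))], G7
The group at step 4 is a feedback group.

Therefore the answer is feedback.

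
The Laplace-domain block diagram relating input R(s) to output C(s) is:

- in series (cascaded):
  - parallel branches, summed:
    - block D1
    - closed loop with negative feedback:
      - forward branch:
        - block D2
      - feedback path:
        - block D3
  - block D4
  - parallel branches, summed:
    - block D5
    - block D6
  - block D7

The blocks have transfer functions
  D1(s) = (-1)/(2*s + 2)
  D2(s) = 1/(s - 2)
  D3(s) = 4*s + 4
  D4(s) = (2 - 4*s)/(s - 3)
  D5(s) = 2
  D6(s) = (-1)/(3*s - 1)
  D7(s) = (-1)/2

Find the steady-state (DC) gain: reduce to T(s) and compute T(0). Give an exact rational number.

First reduce the diagram to T(s).

1. feedback reduction of D2, D3 -> 1/(5*s + 2)
2. parallel reduction of D1, [D2/(1+D2*D3)] -> (-3*s)/(10*s^2 + 14*s + 4)
3. parallel reduction of D5, D6 -> (6*s - 3)/(3*s - 1)
4. reduce the series chain (D1+[D2/(1+D2*D3)]), D4, (D5+D6), D7 -> (-36*s^3 + 36*s^2 - 9*s)/(30*s^4 - 58*s^3 - 98*s^2 + 2*s + 12)
The step-4 result is T(s). Setting s = 0: T(0) = 0/12 = 0.

Answer: 0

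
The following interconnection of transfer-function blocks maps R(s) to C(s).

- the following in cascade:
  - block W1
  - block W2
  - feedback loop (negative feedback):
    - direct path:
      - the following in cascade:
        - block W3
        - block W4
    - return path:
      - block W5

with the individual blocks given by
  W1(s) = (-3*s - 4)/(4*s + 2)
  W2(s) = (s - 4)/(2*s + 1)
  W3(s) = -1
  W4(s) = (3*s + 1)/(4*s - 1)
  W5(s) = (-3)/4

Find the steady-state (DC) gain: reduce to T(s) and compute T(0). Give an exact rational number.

First reduce the diagram to T(s).

[1] combine W3, W4 in series gives (-3*s - 1)/(4*s - 1)
[2] reduce the feedback loop with forward (W3*W4) and return W5 gives (-12*s - 4)/(25*s - 1)
[3] reduce the series chain W1, W2, [(W3*W4)/(1+(W3*W4)*W5)] gives (18*s^3 - 42*s^2 - 112*s - 32)/(100*s^3 + 96*s^2 + 21*s - 1)
That last expression is T(s); at s = 0 only the constant terms survive, so T(0) = -32/(-1) = 32.

Answer: 32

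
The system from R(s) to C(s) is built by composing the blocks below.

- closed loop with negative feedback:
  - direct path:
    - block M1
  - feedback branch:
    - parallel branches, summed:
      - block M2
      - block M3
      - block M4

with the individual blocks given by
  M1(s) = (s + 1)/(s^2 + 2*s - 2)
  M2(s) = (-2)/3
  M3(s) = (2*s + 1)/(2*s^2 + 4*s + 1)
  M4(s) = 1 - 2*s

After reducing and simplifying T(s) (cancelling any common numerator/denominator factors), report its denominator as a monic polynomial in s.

First reduce the diagram to T(s).

Step 1: sum the parallel branches M2, M3, M4 -> (-12*s^3 - 22*s^2 + 4*s + 4)/(6*s^2 + 12*s + 3)
Step 2: reduce the feedback loop with forward M1 and return (M2+M3+M4) -> (-6*s^3 - 18*s^2 - 15*s - 3)/(6*s^4 + 10*s^3 + 3*s^2 + 10*s + 2)
No further cancellation is possible in the step-2 result, so that is T(s). Its denominator becomes monic after dividing by the leading coefficient 6.

Answer: s^4 + 5*s^3/3 + s^2/2 + 5*s/3 + 1/3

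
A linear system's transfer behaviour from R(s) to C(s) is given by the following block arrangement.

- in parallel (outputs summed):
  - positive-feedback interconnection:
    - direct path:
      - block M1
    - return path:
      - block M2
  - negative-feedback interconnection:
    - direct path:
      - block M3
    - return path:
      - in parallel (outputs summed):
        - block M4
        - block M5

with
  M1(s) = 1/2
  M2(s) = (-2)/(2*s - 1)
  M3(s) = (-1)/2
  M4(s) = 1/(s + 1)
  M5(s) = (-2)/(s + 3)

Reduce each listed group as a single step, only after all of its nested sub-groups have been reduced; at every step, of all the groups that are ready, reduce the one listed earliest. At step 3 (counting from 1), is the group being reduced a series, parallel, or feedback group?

Reducing step by step:

1. collapse the loop (M1 forward, M2 return)
2. sum the parallel branches M4, M5
3. close the feedback loop around M3, (M4+M5)
4. add [M1/(1-M1*M2)], [M3/(1+M3*(M4+M5))] (parallel)
So the answer for step 3 is feedback.

Answer: feedback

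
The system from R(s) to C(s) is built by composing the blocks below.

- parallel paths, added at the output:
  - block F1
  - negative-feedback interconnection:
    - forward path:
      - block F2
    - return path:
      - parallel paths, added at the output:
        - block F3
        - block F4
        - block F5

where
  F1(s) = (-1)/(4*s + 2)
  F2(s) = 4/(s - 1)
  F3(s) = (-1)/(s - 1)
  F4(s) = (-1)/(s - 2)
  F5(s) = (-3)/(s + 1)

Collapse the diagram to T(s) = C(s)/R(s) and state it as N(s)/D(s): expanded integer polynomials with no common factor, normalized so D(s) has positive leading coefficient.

1. sum the parallel branches F3, F4, F5; result (-5*s^2 + 10*s - 3)/(s^3 - 2*s^2 - s + 2)
2. close the feedback loop around F2, (F3+F4+F5); result (4*s^3 - 8*s^2 - 4*s + 8)/(s^4 - 3*s^3 - 19*s^2 + 43*s - 14)
3. sum the parallel branches F1, [F2/(1+F2*(F3+F4+F5))], giving the overall T(s)

Hence the answer: (15*s^4 - 21*s^3 - 13*s^2 - 19*s + 30)/(4*s^5 - 10*s^4 - 82*s^3 + 134*s^2 + 30*s - 28)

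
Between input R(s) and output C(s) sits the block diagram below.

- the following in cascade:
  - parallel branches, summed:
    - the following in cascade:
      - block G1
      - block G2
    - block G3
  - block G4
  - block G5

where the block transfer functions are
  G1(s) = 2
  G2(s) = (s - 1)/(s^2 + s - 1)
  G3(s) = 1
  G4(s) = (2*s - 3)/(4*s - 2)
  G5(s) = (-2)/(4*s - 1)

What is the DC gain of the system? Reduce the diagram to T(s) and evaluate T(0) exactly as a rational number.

[1] series reduction of G1, G2 gives (2*s - 2)/(s^2 + s - 1)
[2] combine (G1*G2), G3 in parallel gives (s^2 + 3*s - 3)/(s^2 + s - 1)
[3] series reduction of ((G1*G2)+G3), G4, G5 gives (-2*s^3 - 3*s^2 + 15*s - 9)/(8*s^4 + 2*s^3 - 13*s^2 + 7*s - 1)
Evaluating the step-3 result (the overall T(s)) at s = 0 gives T(0) = -9/(-1) = 9.

Answer: 9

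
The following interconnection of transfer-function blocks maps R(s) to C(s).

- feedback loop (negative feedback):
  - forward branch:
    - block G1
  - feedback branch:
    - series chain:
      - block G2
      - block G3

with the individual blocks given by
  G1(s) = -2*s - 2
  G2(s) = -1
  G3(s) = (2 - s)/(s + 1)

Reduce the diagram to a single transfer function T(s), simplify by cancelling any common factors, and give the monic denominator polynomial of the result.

Step 1. series reduction of G2, G3; result (s - 2)/(s + 1)
Step 2. collapse the loop (G1 forward, (G2*G3) return); result (2*s + 2)/(2*s - 5)
T(s) is the step-2 result (common factors already cancelled). Leading coefficient of the denominator: 2. Divide through by 2 for the monic polynomial.

Final answer: s - 5/2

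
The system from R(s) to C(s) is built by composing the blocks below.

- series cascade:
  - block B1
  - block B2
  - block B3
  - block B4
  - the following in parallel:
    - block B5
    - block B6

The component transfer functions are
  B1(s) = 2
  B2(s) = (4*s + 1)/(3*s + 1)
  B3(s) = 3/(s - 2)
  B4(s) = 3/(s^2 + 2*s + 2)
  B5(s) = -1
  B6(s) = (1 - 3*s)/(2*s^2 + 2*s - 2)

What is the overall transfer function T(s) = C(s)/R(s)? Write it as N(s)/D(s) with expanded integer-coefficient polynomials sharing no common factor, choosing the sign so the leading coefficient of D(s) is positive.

Reducing step by step:

(1) combine B5, B6 in parallel; result (-2*s^2 - 5*s + 3)/(2*s^2 + 2*s - 2)
(2) series reduction of B1, B2, B3, B4, (B5+B6); the result is T(s) itself (integer coefficients, no common factor, positive leading denominator coefficient)

Answer: (-72*s^3 - 198*s^2 + 63*s + 27)/(3*s^6 + 4*s^5 - 8*s^4 - 21*s^3 - 12*s^2 + 10*s + 4)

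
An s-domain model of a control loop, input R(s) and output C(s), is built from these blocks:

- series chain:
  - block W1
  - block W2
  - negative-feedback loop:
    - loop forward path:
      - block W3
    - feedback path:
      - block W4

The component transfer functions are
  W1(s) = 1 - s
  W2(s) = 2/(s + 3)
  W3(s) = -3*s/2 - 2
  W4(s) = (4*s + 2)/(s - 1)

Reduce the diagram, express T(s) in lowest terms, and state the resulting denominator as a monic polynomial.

First reduce the diagram to T(s).

Step 1. feedback reduction of W3, W4: (3*s^2 + s - 4)/(12*s^2 + 20*s + 10)
Step 2. cascade W1, W2, [W3/(1+W3*W4)]: (-3*s^3 + 2*s^2 + 5*s - 4)/(6*s^3 + 28*s^2 + 35*s + 15)
That last expression is T(s), already simplified. Scaling its denominator by 1/6 (the reciprocal of the leading coefficient) yields the monic denominator.

Answer: s^3 + 14*s^2/3 + 35*s/6 + 5/2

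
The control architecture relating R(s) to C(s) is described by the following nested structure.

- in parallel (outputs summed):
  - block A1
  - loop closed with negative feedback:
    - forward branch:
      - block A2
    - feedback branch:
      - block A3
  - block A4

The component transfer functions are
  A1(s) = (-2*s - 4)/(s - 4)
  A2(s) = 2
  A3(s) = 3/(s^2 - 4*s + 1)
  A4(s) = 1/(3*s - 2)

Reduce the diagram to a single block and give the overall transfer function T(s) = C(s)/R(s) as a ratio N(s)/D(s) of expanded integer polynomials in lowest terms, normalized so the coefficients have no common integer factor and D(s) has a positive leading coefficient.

First reduce the diagram to T(s).

Step 1 - apply the feedback formula to A2, A3 = (2*s^2 - 8*s + 2)/(s^2 - 4*s + 7)
Step 2 - parallel reduction of A1, [A2/(1+A2*A3)], A4, which is the overall transfer function T(s) = C(s)/R(s) in lowest terms

Answer: (-35*s^3 + 124*s^2 - 157*s + 44)/(3*s^4 - 26*s^3 + 85*s^2 - 130*s + 56)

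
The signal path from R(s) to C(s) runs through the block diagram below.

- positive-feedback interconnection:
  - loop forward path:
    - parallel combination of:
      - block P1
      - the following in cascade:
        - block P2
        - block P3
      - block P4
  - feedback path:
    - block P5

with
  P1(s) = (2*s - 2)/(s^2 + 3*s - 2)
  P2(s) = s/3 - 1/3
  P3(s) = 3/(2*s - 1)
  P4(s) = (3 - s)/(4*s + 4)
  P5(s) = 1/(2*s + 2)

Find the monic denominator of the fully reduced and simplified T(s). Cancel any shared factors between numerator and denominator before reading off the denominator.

The answer is s^5 + 35*s^4/8 + 11*s^3/16 - 29*s^2/8 + 27*s/16 - 3/8.

Reasoning:
[1] multiply P2, P3 (series) -> (s - 1)/(2*s - 1)
[2] sum the parallel branches P1, (P2*P3), P4 -> (2*s^4 + 29*s^3 + 2*s^2 - 51*s + 22)/(8*s^4 + 28*s^3 - 8*s^2 - 20*s + 8)
[3] reduce the feedback loop with forward (P1+(P2*P3)+P4) and return P5 -> (4*s^5 + 62*s^4 + 62*s^3 - 98*s^2 - 58*s + 44)/(16*s^5 + 70*s^4 + 11*s^3 - 58*s^2 + 27*s - 6)
No further cancellation is possible in the step-3 result, so that is T(s). Its denominator becomes monic after dividing by the leading coefficient 16.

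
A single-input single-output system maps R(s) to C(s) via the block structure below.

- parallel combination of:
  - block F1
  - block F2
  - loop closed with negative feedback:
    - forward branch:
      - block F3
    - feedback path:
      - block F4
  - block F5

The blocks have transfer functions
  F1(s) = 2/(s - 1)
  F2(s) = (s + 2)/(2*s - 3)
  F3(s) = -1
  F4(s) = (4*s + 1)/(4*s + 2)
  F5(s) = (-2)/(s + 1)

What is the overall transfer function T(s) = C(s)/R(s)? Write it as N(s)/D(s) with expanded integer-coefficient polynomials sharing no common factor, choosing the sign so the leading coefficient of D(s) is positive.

[1] feedback reduction of F3, F4: -4*s - 2
[2] add F1, F2, [F3/(1+F3*F4)], F5 (parallel), which is the overall transfer function T(s) = C(s)/R(s) in lowest terms

Answer: (-8*s^4 + 9*s^3 + 16*s^2 - s - 20)/(2*s^3 - 3*s^2 - 2*s + 3)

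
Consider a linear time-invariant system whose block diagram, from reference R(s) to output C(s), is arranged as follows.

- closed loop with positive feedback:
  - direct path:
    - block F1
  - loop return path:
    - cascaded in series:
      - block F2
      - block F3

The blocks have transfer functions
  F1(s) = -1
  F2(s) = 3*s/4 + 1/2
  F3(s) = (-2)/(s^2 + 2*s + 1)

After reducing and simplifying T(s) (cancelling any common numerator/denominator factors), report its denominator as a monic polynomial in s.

The answer is s^2 + s/2.

Reasoning:
Step 1 - cascade F2, F3: (-3*s - 2)/(2*s^2 + 4*s + 2)
Step 2 - reduce the feedback loop with forward F1 and return (F2*F3): (-2*s^2 - 4*s - 2)/(2*s^2 + s)
T(s) is the step-2 result (common factors already cancelled). Leading coefficient of the denominator: 2. Divide through by 2 for the monic polynomial.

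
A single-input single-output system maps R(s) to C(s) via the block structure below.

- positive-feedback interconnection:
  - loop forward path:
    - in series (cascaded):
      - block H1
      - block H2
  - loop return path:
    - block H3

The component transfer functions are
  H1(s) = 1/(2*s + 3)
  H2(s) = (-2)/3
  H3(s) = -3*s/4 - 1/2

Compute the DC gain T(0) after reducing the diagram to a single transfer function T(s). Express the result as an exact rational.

First reduce the diagram to T(s).

Step 1: combine H1, H2 in series: (-2)/(6*s + 9)
Step 2: feedback reduction of (H1*H2), H3: (-4)/(9*s + 16)
The step-2 result is T(s). Setting s = 0: T(0) = -4/16 = -1/4.

Answer: -1/4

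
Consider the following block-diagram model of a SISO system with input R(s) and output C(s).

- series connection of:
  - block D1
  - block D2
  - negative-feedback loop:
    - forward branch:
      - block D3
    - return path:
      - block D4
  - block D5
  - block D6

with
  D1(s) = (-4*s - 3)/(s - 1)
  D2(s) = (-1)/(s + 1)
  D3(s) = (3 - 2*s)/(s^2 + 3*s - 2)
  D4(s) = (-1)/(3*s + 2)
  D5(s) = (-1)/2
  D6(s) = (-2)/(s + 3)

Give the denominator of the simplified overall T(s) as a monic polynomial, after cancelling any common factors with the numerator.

First reduce the diagram to T(s).

Step 1: apply the feedback formula to D3, D4 = (-6*s^2 + 5*s + 6)/(3*s^3 + 11*s^2 + 2*s - 7)
Step 2: combine D1, D2, [D3/(1+D3*D4)], D5, D6 in series = (-24*s^3 + 2*s^2 + 39*s + 18)/(3*s^6 + 20*s^5 + 32*s^4 - 21*s^3 - 56*s^2 + s + 21)
No further cancellation is possible in the step-2 result, so that is T(s). Its denominator becomes monic after dividing by the leading coefficient 3.

Answer: s^6 + 20*s^5/3 + 32*s^4/3 - 7*s^3 - 56*s^2/3 + s/3 + 7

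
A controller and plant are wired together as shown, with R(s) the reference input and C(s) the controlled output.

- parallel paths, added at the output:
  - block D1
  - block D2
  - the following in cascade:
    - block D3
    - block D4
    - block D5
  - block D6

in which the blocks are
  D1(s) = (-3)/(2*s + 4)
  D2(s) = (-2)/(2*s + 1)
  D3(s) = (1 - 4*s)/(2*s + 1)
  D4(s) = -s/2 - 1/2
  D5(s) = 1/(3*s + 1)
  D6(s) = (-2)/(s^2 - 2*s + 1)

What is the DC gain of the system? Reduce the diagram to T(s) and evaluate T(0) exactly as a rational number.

[1] cascade D3, D4, D5 -> (4*s^2 + 3*s - 1)/(12*s^2 + 10*s + 2)
[2] add D1, D2, (D3*D4*D5), D6 (parallel) -> (4*s^5 - 27*s^4 - 20*s^3 - 24*s^2 - 56*s - 21)/(12*s^5 + 10*s^4 - 34*s^3 - 6*s^2 + 14*s + 4)
Evaluating the step-2 result (the overall T(s)) at s = 0 gives T(0) = -21/4.

Hence the answer: -21/4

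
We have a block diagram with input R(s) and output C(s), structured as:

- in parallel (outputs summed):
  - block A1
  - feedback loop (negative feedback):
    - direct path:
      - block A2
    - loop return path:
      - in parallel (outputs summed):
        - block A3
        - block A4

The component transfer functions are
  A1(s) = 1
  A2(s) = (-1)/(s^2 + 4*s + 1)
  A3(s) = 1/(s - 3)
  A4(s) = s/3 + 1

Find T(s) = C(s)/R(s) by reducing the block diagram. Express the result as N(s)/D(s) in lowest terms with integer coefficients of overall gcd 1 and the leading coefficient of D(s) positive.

Answer: (3*s^3 + 2*s^2 - 36*s + 6)/(3*s^3 + 2*s^2 - 33*s - 3)

Working:
Step 1. add A3, A4 (parallel); result (s^2 - 6)/(3*s - 9)
Step 2. reduce the feedback loop with forward A2 and return (A3+A4); result (9 - 3*s)/(3*s^3 + 2*s^2 - 33*s - 3)
Step 3. sum the parallel branches A1, [A2/(1+A2*(A3+A4))] - this is the overall T(s), already in the required normalized form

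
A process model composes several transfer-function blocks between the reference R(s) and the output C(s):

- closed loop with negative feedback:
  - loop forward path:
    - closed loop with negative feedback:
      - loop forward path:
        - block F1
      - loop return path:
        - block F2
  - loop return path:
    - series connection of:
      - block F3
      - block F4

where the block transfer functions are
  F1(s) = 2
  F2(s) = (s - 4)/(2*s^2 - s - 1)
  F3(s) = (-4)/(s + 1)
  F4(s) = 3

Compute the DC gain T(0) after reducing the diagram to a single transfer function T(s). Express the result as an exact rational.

Reducing step by step:

1. apply the feedback formula to F1, F2, giving (4*s^2 - 2*s - 2)/(2*s^2 + s - 9)
2. series reduction of F3, F4, giving (-12)/(s + 1)
3. close the feedback loop around [F1/(1+F1*F2)], (F3*F4), giving (4*s^3 + 2*s^2 - 4*s - 2)/(2*s^3 - 45*s^2 + 16*s + 15)
DC gain: substitute s = 0 into T(s) from step 3: T(0) = -2/15.

Answer: -2/15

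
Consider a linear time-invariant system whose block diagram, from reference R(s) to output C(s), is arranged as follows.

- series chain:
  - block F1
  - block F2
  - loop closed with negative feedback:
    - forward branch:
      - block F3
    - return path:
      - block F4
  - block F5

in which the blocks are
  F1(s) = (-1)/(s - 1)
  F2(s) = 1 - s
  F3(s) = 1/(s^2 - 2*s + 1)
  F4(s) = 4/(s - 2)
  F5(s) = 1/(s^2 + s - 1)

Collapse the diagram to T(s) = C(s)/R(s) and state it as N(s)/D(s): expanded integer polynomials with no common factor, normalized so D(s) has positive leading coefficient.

Answer: (s - 2)/(s^5 - 3*s^4 + 11*s^2 - 3*s - 2)

Working:
Step 1 - feedback reduction of F3, F4 gives (s - 2)/(s^3 - 4*s^2 + 5*s + 2)
Step 2 - multiply F1, F2, [F3/(1+F3*F4)], F5 (series); the result is T(s) itself (integer coefficients, no common factor, positive leading denominator coefficient)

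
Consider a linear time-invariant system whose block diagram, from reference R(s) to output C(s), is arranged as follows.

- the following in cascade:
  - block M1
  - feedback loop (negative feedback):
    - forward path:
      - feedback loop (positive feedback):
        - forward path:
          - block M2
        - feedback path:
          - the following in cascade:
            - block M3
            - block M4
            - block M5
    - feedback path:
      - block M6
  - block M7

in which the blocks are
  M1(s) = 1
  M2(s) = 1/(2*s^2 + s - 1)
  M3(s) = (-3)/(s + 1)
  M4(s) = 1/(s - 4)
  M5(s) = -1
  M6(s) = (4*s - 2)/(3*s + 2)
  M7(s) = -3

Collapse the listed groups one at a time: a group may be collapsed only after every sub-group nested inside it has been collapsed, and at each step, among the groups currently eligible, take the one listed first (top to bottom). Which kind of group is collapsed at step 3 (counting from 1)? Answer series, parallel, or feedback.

1. multiply M3, M4, M5 (series)
2. collapse the loop (M2 forward, (M3*M4*M5) return)
3. feedback reduction of [M2/(1-M2*(M3*M4*M5))], M6
4. cascade M1, [[M2/(1-M2*(M3*M4*M5))]/(1+[M2/(1-M2*(M3*M4*M5))]*M6)], M7
Step 3: feedback.

Hence the answer: feedback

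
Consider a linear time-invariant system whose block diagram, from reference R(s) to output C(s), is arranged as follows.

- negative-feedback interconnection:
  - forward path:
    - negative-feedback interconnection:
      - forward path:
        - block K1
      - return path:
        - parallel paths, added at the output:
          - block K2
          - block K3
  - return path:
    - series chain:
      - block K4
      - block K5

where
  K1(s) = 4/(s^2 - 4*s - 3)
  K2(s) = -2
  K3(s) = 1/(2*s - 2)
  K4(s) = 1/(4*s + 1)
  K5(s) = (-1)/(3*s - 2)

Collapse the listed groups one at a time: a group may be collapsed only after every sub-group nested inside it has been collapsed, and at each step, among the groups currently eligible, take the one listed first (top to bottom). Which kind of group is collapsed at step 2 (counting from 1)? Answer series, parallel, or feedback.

Reducing step by step:

[1] sum the parallel branches K2, K3
[2] close the feedback loop around K1, (K2+K3)
[3] combine K4, K5 in series
[4] apply the feedback formula to [K1/(1+K1*(K2+K3))], (K4*K5)
Step 2 collapses a feedback group.

Answer: feedback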